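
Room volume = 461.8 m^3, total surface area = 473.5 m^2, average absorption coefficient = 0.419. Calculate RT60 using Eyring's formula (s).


Given values:
  V = 461.8 m^3, S = 473.5 m^2, alpha = 0.419
Formula: RT60 = 0.161 * V / (-S * ln(1 - alpha))
Compute ln(1 - 0.419) = ln(0.581) = -0.543005
Denominator: -473.5 * -0.543005 = 257.1129
Numerator: 0.161 * 461.8 = 74.3498
RT60 = 74.3498 / 257.1129 = 0.289

0.289 s


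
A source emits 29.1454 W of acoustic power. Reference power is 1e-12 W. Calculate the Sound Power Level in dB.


Given values:
  W = 29.1454 W
  W_ref = 1e-12 W
Formula: SWL = 10 * log10(W / W_ref)
Compute ratio: W / W_ref = 29145400000000
Compute log10: log10(29145400000000) = 13.46457
Multiply: SWL = 10 * 13.46457 = 134.65

134.65 dB


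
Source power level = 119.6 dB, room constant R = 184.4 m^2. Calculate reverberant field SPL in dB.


Given values:
  Lw = 119.6 dB, R = 184.4 m^2
Formula: SPL = Lw + 10 * log10(4 / R)
Compute 4 / R = 4 / 184.4 = 0.021692
Compute 10 * log10(0.021692) = -16.637
SPL = 119.6 + (-16.637) = 102.96

102.96 dB


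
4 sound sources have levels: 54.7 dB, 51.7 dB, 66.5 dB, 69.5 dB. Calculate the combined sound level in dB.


Formula: L_total = 10 * log10( sum(10^(Li/10)) )
  Source 1: 10^(54.7/10) = 295120.9227
  Source 2: 10^(51.7/10) = 147910.8388
  Source 3: 10^(66.5/10) = 4466835.9215
  Source 4: 10^(69.5/10) = 8912509.3813
Sum of linear values = 13822377.0643
L_total = 10 * log10(13822377.0643) = 71.41

71.41 dB


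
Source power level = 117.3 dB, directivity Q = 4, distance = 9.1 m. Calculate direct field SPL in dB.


Given values:
  Lw = 117.3 dB, Q = 4, r = 9.1 m
Formula: SPL = Lw + 10 * log10(Q / (4 * pi * r^2))
Compute 4 * pi * r^2 = 4 * pi * 9.1^2 = 1040.6212
Compute Q / denom = 4 / 1040.6212 = 0.00384386
Compute 10 * log10(0.00384386) = -24.1523
SPL = 117.3 + (-24.1523) = 93.15

93.15 dB


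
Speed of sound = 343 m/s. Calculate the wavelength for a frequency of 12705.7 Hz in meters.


Given values:
  c = 343 m/s, f = 12705.7 Hz
Formula: lambda = c / f
lambda = 343 / 12705.7
lambda = 0.027

0.027 m


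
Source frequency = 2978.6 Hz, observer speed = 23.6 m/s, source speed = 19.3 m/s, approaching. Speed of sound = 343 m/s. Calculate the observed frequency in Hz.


Given values:
  f_s = 2978.6 Hz, v_o = 23.6 m/s, v_s = 19.3 m/s
  Direction: approaching
Formula: f_o = f_s * (c + v_o) / (c - v_s)
Numerator: c + v_o = 343 + 23.6 = 366.6
Denominator: c - v_s = 343 - 19.3 = 323.7
f_o = 2978.6 * 366.6 / 323.7 = 3373.35

3373.35 Hz


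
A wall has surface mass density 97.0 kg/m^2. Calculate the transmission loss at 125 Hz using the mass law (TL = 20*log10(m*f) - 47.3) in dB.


Given values:
  m = 97.0 kg/m^2, f = 125 Hz
Formula: TL = 20 * log10(m * f) - 47.3
Compute m * f = 97.0 * 125 = 12125.0
Compute log10(12125.0) = 4.083682
Compute 20 * 4.083682 = 81.6736
TL = 81.6736 - 47.3 = 34.37

34.37 dB


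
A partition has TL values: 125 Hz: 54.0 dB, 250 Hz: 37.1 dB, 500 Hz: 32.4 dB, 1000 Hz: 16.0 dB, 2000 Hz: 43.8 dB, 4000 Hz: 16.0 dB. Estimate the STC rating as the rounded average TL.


Given TL values at each frequency:
  125 Hz: 54.0 dB
  250 Hz: 37.1 dB
  500 Hz: 32.4 dB
  1000 Hz: 16.0 dB
  2000 Hz: 43.8 dB
  4000 Hz: 16.0 dB
Formula: STC ~ round(average of TL values)
Sum = 54.0 + 37.1 + 32.4 + 16.0 + 43.8 + 16.0 = 199.3
Average = 199.3 / 6 = 33.22
Rounded: 33

33


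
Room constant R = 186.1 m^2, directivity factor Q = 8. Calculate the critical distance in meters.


Given values:
  R = 186.1 m^2, Q = 8
Formula: d_c = 0.141 * sqrt(Q * R)
Compute Q * R = 8 * 186.1 = 1488.8
Compute sqrt(1488.8) = 38.585
d_c = 0.141 * 38.585 = 5.44

5.44 m


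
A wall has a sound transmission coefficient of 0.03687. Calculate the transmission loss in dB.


Given values:
  tau = 0.03687
Formula: TL = 10 * log10(1 / tau)
Compute 1 / tau = 1 / 0.03687 = 27.1223
Compute log10(27.1223) = 1.433327
TL = 10 * 1.433327 = 14.33

14.33 dB


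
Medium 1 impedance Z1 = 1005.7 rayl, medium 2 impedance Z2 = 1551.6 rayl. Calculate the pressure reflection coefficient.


Given values:
  Z1 = 1005.7 rayl, Z2 = 1551.6 rayl
Formula: R = (Z2 - Z1) / (Z2 + Z1)
Numerator: Z2 - Z1 = 1551.6 - 1005.7 = 545.9
Denominator: Z2 + Z1 = 1551.6 + 1005.7 = 2557.3
R = 545.9 / 2557.3 = 0.2135

0.2135


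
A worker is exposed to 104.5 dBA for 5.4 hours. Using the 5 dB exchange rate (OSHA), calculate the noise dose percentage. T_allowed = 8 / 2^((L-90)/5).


Given values:
  L = 104.5 dBA, T = 5.4 hours
Formula: T_allowed = 8 / 2^((L - 90) / 5)
Compute exponent: (104.5 - 90) / 5 = 2.9
Compute 2^(2.9) = 7.464264
T_allowed = 8 / 7.464264 = 1.071773 hours
Dose = (T / T_allowed) * 100
Dose = (5.4 / 1.071773) * 100 = 503.84

503.84 %


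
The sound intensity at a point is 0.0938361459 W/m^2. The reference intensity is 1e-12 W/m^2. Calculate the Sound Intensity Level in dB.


Given values:
  I = 0.0938361459 W/m^2
  I_ref = 1e-12 W/m^2
Formula: SIL = 10 * log10(I / I_ref)
Compute ratio: I / I_ref = 93836145900
Compute log10: log10(93836145900) = 10.97237
Multiply: SIL = 10 * 10.97237 = 109.72

109.72 dB


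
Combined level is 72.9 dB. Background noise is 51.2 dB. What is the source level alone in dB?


Given values:
  L_total = 72.9 dB, L_bg = 51.2 dB
Formula: L_source = 10 * log10(10^(L_total/10) - 10^(L_bg/10))
Convert to linear:
  10^(72.9/10) = 19498445.9976
  10^(51.2/10) = 131825.6739
Difference: 19498445.9976 - 131825.6739 = 19366620.3237
L_source = 10 * log10(19366620.3237) = 72.87

72.87 dB


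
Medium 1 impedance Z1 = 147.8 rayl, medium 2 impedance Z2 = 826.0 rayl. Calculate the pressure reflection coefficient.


Given values:
  Z1 = 147.8 rayl, Z2 = 826.0 rayl
Formula: R = (Z2 - Z1) / (Z2 + Z1)
Numerator: Z2 - Z1 = 826.0 - 147.8 = 678.2
Denominator: Z2 + Z1 = 826.0 + 147.8 = 973.8
R = 678.2 / 973.8 = 0.6964

0.6964


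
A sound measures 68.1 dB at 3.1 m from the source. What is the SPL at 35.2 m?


Given values:
  SPL1 = 68.1 dB, r1 = 3.1 m, r2 = 35.2 m
Formula: SPL2 = SPL1 - 20 * log10(r2 / r1)
Compute ratio: r2 / r1 = 35.2 / 3.1 = 11.3548
Compute log10: log10(11.3548) = 1.055179
Compute drop: 20 * 1.055179 = 21.1036
SPL2 = 68.1 - 21.1036 = 47.0

47.0 dB


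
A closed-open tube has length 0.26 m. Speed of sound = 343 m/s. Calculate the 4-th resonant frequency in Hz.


Given values:
  Tube type: closed-open, L = 0.26 m, c = 343 m/s, n = 4
Formula: f_n = (2n - 1) * c / (4 * L)
Compute 2n - 1 = 2*4 - 1 = 7
Compute 4 * L = 4 * 0.26 = 1.04
f = 7 * 343 / 1.04
f = 2308.65

2308.65 Hz


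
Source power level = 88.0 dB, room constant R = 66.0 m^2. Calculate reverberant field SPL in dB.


Given values:
  Lw = 88.0 dB, R = 66.0 m^2
Formula: SPL = Lw + 10 * log10(4 / R)
Compute 4 / R = 4 / 66.0 = 0.060606
Compute 10 * log10(0.060606) = -12.1748
SPL = 88.0 + (-12.1748) = 75.83

75.83 dB


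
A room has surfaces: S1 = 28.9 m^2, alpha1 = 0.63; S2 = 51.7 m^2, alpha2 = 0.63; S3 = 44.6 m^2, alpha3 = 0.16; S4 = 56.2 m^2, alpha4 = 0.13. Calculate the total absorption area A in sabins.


Given surfaces:
  Surface 1: 28.9 * 0.63 = 18.207
  Surface 2: 51.7 * 0.63 = 32.571
  Surface 3: 44.6 * 0.16 = 7.136
  Surface 4: 56.2 * 0.13 = 7.306
Formula: A = sum(Si * alpha_i)
A = 18.207 + 32.571 + 7.136 + 7.306
A = 65.22

65.22 sabins


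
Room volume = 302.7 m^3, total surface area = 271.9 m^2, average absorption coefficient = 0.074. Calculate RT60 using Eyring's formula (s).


Given values:
  V = 302.7 m^3, S = 271.9 m^2, alpha = 0.074
Formula: RT60 = 0.161 * V / (-S * ln(1 - alpha))
Compute ln(1 - 0.074) = ln(0.926) = -0.076881
Denominator: -271.9 * -0.076881 = 20.9039
Numerator: 0.161 * 302.7 = 48.7347
RT60 = 48.7347 / 20.9039 = 2.331

2.331 s


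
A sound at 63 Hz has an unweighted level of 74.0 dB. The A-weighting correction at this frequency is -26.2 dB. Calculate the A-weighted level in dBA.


Given values:
  SPL = 74.0 dB
  A-weighting at 63 Hz = -26.2 dB
Formula: L_A = SPL + A_weight
L_A = 74.0 + (-26.2)
L_A = 47.8

47.8 dBA


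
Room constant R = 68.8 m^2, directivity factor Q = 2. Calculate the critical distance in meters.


Given values:
  R = 68.8 m^2, Q = 2
Formula: d_c = 0.141 * sqrt(Q * R)
Compute Q * R = 2 * 68.8 = 137.6
Compute sqrt(137.6) = 11.7303
d_c = 0.141 * 11.7303 = 1.654

1.654 m


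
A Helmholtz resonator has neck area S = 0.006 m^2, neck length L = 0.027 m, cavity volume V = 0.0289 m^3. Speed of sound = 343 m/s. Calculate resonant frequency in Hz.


Given values:
  S = 0.006 m^2, L = 0.027 m, V = 0.0289 m^3, c = 343 m/s
Formula: f = (c / (2*pi)) * sqrt(S / (V * L))
Compute V * L = 0.0289 * 0.027 = 0.0007803
Compute S / (V * L) = 0.006 / 0.0007803 = 7.6894
Compute sqrt(7.6894) = 2.772977
Compute c / (2*pi) = 343 / 6.283185 = 54.590148
f = 54.590148 * 2.772977 = 151.38

151.38 Hz


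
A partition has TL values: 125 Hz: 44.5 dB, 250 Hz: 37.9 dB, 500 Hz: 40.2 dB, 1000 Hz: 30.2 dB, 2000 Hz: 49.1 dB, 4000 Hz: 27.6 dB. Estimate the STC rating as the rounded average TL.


Given TL values at each frequency:
  125 Hz: 44.5 dB
  250 Hz: 37.9 dB
  500 Hz: 40.2 dB
  1000 Hz: 30.2 dB
  2000 Hz: 49.1 dB
  4000 Hz: 27.6 dB
Formula: STC ~ round(average of TL values)
Sum = 44.5 + 37.9 + 40.2 + 30.2 + 49.1 + 27.6 = 229.5
Average = 229.5 / 6 = 38.25
Rounded: 38

38


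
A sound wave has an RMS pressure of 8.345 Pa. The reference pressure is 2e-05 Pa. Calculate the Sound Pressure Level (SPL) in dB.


Given values:
  p = 8.345 Pa
  p_ref = 2e-05 Pa
Formula: SPL = 20 * log10(p / p_ref)
Compute ratio: p / p_ref = 8.345 / 2e-05 = 417250
Compute log10: log10(417250) = 5.620396
Multiply: SPL = 20 * 5.620396 = 112.41

112.41 dB


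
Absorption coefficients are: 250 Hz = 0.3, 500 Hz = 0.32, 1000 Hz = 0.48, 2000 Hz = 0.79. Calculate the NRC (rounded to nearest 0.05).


Given values:
  a_250 = 0.3, a_500 = 0.32
  a_1000 = 0.48, a_2000 = 0.79
Formula: NRC = (a250 + a500 + a1000 + a2000) / 4
Sum = 0.3 + 0.32 + 0.48 + 0.79 = 1.89
NRC = 1.89 / 4 = 0.4725
Rounded to nearest 0.05: 0.45

0.45


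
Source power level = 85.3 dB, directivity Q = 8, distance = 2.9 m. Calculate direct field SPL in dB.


Given values:
  Lw = 85.3 dB, Q = 8, r = 2.9 m
Formula: SPL = Lw + 10 * log10(Q / (4 * pi * r^2))
Compute 4 * pi * r^2 = 4 * pi * 2.9^2 = 105.6832
Compute Q / denom = 8 / 105.6832 = 0.07569793
Compute 10 * log10(0.07569793) = -11.2092
SPL = 85.3 + (-11.2092) = 74.09

74.09 dB


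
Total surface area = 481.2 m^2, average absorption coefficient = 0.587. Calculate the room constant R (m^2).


Given values:
  S = 481.2 m^2, alpha = 0.587
Formula: R = S * alpha / (1 - alpha)
Numerator: 481.2 * 0.587 = 282.4644
Denominator: 1 - 0.587 = 0.413
R = 282.4644 / 0.413 = 683.93

683.93 m^2


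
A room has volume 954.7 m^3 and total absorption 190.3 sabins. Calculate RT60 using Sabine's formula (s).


Given values:
  V = 954.7 m^3
  A = 190.3 sabins
Formula: RT60 = 0.161 * V / A
Numerator: 0.161 * 954.7 = 153.7067
RT60 = 153.7067 / 190.3 = 0.808

0.808 s


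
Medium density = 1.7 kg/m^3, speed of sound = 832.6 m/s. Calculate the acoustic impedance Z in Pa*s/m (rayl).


Given values:
  rho = 1.7 kg/m^3
  c = 832.6 m/s
Formula: Z = rho * c
Z = 1.7 * 832.6
Z = 1415.42

1415.42 rayl


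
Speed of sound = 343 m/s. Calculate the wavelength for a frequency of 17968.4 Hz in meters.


Given values:
  c = 343 m/s, f = 17968.4 Hz
Formula: lambda = c / f
lambda = 343 / 17968.4
lambda = 0.0191

0.0191 m


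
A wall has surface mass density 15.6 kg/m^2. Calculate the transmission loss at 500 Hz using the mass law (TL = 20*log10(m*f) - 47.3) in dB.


Given values:
  m = 15.6 kg/m^2, f = 500 Hz
Formula: TL = 20 * log10(m * f) - 47.3
Compute m * f = 15.6 * 500 = 7800.0
Compute log10(7800.0) = 3.892095
Compute 20 * 3.892095 = 77.8419
TL = 77.8419 - 47.3 = 30.54

30.54 dB


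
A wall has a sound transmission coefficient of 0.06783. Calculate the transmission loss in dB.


Given values:
  tau = 0.06783
Formula: TL = 10 * log10(1 / tau)
Compute 1 / tau = 1 / 0.06783 = 14.7427
Compute log10(14.7427) = 1.168577
TL = 10 * 1.168577 = 11.69

11.69 dB


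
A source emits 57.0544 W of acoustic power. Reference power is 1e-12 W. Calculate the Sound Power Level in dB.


Given values:
  W = 57.0544 W
  W_ref = 1e-12 W
Formula: SWL = 10 * log10(W / W_ref)
Compute ratio: W / W_ref = 57054400000000
Compute log10: log10(57054400000000) = 13.756289
Multiply: SWL = 10 * 13.756289 = 137.56

137.56 dB


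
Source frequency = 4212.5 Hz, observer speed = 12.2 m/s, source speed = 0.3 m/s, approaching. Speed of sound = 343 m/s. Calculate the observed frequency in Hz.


Given values:
  f_s = 4212.5 Hz, v_o = 12.2 m/s, v_s = 0.3 m/s
  Direction: approaching
Formula: f_o = f_s * (c + v_o) / (c - v_s)
Numerator: c + v_o = 343 + 12.2 = 355.2
Denominator: c - v_s = 343 - 0.3 = 342.7
f_o = 4212.5 * 355.2 / 342.7 = 4366.15

4366.15 Hz


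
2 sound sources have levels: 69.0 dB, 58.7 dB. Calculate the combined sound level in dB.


Formula: L_total = 10 * log10( sum(10^(Li/10)) )
  Source 1: 10^(69.0/10) = 7943282.3472
  Source 2: 10^(58.7/10) = 741310.2413
Sum of linear values = 8684592.5885
L_total = 10 * log10(8684592.5885) = 69.39

69.39 dB


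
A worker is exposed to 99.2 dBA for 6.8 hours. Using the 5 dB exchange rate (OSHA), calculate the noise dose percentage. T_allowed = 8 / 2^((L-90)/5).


Given values:
  L = 99.2 dBA, T = 6.8 hours
Formula: T_allowed = 8 / 2^((L - 90) / 5)
Compute exponent: (99.2 - 90) / 5 = 1.84
Compute 2^(1.84) = 3.5801
T_allowed = 8 / 3.5801 = 2.234574 hours
Dose = (T / T_allowed) * 100
Dose = (6.8 / 2.234574) * 100 = 304.31

304.31 %


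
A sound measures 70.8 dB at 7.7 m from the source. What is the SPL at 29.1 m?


Given values:
  SPL1 = 70.8 dB, r1 = 7.7 m, r2 = 29.1 m
Formula: SPL2 = SPL1 - 20 * log10(r2 / r1)
Compute ratio: r2 / r1 = 29.1 / 7.7 = 3.7792
Compute log10: log10(3.7792) = 0.5774
Compute drop: 20 * 0.5774 = 11.548
SPL2 = 70.8 - 11.548 = 59.25

59.25 dB


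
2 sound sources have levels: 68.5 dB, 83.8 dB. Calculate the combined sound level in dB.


Formula: L_total = 10 * log10( sum(10^(Li/10)) )
  Source 1: 10^(68.5/10) = 7079457.8438
  Source 2: 10^(83.8/10) = 239883291.9019
Sum of linear values = 246962749.7457
L_total = 10 * log10(246962749.7457) = 83.93

83.93 dB


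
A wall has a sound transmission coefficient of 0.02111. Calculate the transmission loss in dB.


Given values:
  tau = 0.02111
Formula: TL = 10 * log10(1 / tau)
Compute 1 / tau = 1 / 0.02111 = 47.3709
Compute log10(47.3709) = 1.675512
TL = 10 * 1.675512 = 16.76

16.76 dB


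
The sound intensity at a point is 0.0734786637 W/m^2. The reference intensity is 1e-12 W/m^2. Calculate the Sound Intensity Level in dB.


Given values:
  I = 0.0734786637 W/m^2
  I_ref = 1e-12 W/m^2
Formula: SIL = 10 * log10(I / I_ref)
Compute ratio: I / I_ref = 73478663700
Compute log10: log10(73478663700) = 10.866161
Multiply: SIL = 10 * 10.866161 = 108.66

108.66 dB


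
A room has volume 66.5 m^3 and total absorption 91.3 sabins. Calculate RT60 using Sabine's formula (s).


Given values:
  V = 66.5 m^3
  A = 91.3 sabins
Formula: RT60 = 0.161 * V / A
Numerator: 0.161 * 66.5 = 10.7065
RT60 = 10.7065 / 91.3 = 0.117

0.117 s


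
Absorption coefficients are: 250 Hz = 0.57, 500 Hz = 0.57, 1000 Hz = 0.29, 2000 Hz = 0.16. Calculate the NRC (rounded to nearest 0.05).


Given values:
  a_250 = 0.57, a_500 = 0.57
  a_1000 = 0.29, a_2000 = 0.16
Formula: NRC = (a250 + a500 + a1000 + a2000) / 4
Sum = 0.57 + 0.57 + 0.29 + 0.16 = 1.59
NRC = 1.59 / 4 = 0.3975
Rounded to nearest 0.05: 0.4

0.4


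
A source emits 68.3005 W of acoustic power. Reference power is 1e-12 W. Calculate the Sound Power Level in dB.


Given values:
  W = 68.3005 W
  W_ref = 1e-12 W
Formula: SWL = 10 * log10(W / W_ref)
Compute ratio: W / W_ref = 68300500000000
Compute log10: log10(68300500000000) = 13.834424
Multiply: SWL = 10 * 13.834424 = 138.34

138.34 dB


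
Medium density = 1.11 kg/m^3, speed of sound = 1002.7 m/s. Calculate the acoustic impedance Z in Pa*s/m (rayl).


Given values:
  rho = 1.11 kg/m^3
  c = 1002.7 m/s
Formula: Z = rho * c
Z = 1.11 * 1002.7
Z = 1113.0

1113.0 rayl


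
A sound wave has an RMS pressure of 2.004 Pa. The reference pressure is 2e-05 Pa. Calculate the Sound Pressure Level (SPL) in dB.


Given values:
  p = 2.004 Pa
  p_ref = 2e-05 Pa
Formula: SPL = 20 * log10(p / p_ref)
Compute ratio: p / p_ref = 2.004 / 2e-05 = 100200
Compute log10: log10(100200) = 5.000868
Multiply: SPL = 20 * 5.000868 = 100.02

100.02 dB


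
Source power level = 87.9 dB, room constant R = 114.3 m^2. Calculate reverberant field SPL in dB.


Given values:
  Lw = 87.9 dB, R = 114.3 m^2
Formula: SPL = Lw + 10 * log10(4 / R)
Compute 4 / R = 4 / 114.3 = 0.034996
Compute 10 * log10(0.034996) = -14.5598
SPL = 87.9 + (-14.5598) = 73.34

73.34 dB


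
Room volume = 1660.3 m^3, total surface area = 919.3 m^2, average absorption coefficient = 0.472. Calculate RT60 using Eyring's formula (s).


Given values:
  V = 1660.3 m^3, S = 919.3 m^2, alpha = 0.472
Formula: RT60 = 0.161 * V / (-S * ln(1 - alpha))
Compute ln(1 - 0.472) = ln(0.528) = -0.638659
Denominator: -919.3 * -0.638659 = 587.1192
Numerator: 0.161 * 1660.3 = 267.3083
RT60 = 267.3083 / 587.1192 = 0.455

0.455 s


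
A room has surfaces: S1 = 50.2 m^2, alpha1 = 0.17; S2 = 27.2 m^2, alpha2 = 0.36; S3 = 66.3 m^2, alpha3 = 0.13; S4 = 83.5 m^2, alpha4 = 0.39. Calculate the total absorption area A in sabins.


Given surfaces:
  Surface 1: 50.2 * 0.17 = 8.534
  Surface 2: 27.2 * 0.36 = 9.792
  Surface 3: 66.3 * 0.13 = 8.619
  Surface 4: 83.5 * 0.39 = 32.565
Formula: A = sum(Si * alpha_i)
A = 8.534 + 9.792 + 8.619 + 32.565
A = 59.51

59.51 sabins


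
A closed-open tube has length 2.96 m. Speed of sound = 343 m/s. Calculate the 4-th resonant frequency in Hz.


Given values:
  Tube type: closed-open, L = 2.96 m, c = 343 m/s, n = 4
Formula: f_n = (2n - 1) * c / (4 * L)
Compute 2n - 1 = 2*4 - 1 = 7
Compute 4 * L = 4 * 2.96 = 11.84
f = 7 * 343 / 11.84
f = 202.79

202.79 Hz


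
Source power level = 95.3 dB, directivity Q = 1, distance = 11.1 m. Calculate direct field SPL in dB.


Given values:
  Lw = 95.3 dB, Q = 1, r = 11.1 m
Formula: SPL = Lw + 10 * log10(Q / (4 * pi * r^2))
Compute 4 * pi * r^2 = 4 * pi * 11.1^2 = 1548.3025
Compute Q / denom = 1 / 1548.3025 = 0.00064587
Compute 10 * log10(0.00064587) = -31.8985
SPL = 95.3 + (-31.8985) = 63.4

63.4 dB


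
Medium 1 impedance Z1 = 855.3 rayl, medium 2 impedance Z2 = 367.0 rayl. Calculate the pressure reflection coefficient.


Given values:
  Z1 = 855.3 rayl, Z2 = 367.0 rayl
Formula: R = (Z2 - Z1) / (Z2 + Z1)
Numerator: Z2 - Z1 = 367.0 - 855.3 = -488.3
Denominator: Z2 + Z1 = 367.0 + 855.3 = 1222.3
R = -488.3 / 1222.3 = -0.3995

-0.3995


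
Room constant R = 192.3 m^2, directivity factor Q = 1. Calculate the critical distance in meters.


Given values:
  R = 192.3 m^2, Q = 1
Formula: d_c = 0.141 * sqrt(Q * R)
Compute Q * R = 1 * 192.3 = 192.3
Compute sqrt(192.3) = 13.8672
d_c = 0.141 * 13.8672 = 1.955

1.955 m


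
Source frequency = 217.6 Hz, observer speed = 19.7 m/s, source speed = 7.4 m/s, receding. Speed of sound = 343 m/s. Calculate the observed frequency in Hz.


Given values:
  f_s = 217.6 Hz, v_o = 19.7 m/s, v_s = 7.4 m/s
  Direction: receding
Formula: f_o = f_s * (c - v_o) / (c + v_s)
Numerator: c - v_o = 343 - 19.7 = 323.3
Denominator: c + v_s = 343 + 7.4 = 350.4
f_o = 217.6 * 323.3 / 350.4 = 200.77

200.77 Hz


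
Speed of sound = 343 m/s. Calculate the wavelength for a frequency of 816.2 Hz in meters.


Given values:
  c = 343 m/s, f = 816.2 Hz
Formula: lambda = c / f
lambda = 343 / 816.2
lambda = 0.4202

0.4202 m


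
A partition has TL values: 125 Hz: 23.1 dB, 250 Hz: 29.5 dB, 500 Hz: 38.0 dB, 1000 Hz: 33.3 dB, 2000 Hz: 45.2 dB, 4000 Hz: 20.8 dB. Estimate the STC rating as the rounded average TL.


Given TL values at each frequency:
  125 Hz: 23.1 dB
  250 Hz: 29.5 dB
  500 Hz: 38.0 dB
  1000 Hz: 33.3 dB
  2000 Hz: 45.2 dB
  4000 Hz: 20.8 dB
Formula: STC ~ round(average of TL values)
Sum = 23.1 + 29.5 + 38.0 + 33.3 + 45.2 + 20.8 = 189.9
Average = 189.9 / 6 = 31.65
Rounded: 32

32


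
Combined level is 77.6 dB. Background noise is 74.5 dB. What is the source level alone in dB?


Given values:
  L_total = 77.6 dB, L_bg = 74.5 dB
Formula: L_source = 10 * log10(10^(L_total/10) - 10^(L_bg/10))
Convert to linear:
  10^(77.6/10) = 57543993.7337
  10^(74.5/10) = 28183829.3126
Difference: 57543993.7337 - 28183829.3126 = 29360164.4211
L_source = 10 * log10(29360164.4211) = 74.68

74.68 dB


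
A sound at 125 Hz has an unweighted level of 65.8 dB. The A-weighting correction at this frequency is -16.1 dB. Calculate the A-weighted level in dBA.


Given values:
  SPL = 65.8 dB
  A-weighting at 125 Hz = -16.1 dB
Formula: L_A = SPL + A_weight
L_A = 65.8 + (-16.1)
L_A = 49.7

49.7 dBA


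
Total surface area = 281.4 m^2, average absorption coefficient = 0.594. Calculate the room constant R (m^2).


Given values:
  S = 281.4 m^2, alpha = 0.594
Formula: R = S * alpha / (1 - alpha)
Numerator: 281.4 * 0.594 = 167.1516
Denominator: 1 - 0.594 = 0.406
R = 167.1516 / 0.406 = 411.7

411.7 m^2


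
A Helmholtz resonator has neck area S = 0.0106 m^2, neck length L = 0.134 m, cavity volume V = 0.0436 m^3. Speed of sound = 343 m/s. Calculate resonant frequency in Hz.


Given values:
  S = 0.0106 m^2, L = 0.134 m, V = 0.0436 m^3, c = 343 m/s
Formula: f = (c / (2*pi)) * sqrt(S / (V * L))
Compute V * L = 0.0436 * 0.134 = 0.0058424
Compute S / (V * L) = 0.0106 / 0.0058424 = 1.8143
Compute sqrt(1.8143) = 1.34696
Compute c / (2*pi) = 343 / 6.283185 = 54.590148
f = 54.590148 * 1.34696 = 73.53

73.53 Hz


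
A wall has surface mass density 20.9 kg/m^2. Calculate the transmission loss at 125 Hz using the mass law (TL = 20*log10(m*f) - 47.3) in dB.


Given values:
  m = 20.9 kg/m^2, f = 125 Hz
Formula: TL = 20 * log10(m * f) - 47.3
Compute m * f = 20.9 * 125 = 2612.5
Compute log10(2612.5) = 3.417056
Compute 20 * 3.417056 = 68.3411
TL = 68.3411 - 47.3 = 21.04

21.04 dB


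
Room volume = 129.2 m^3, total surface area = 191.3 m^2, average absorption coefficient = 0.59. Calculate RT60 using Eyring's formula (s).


Given values:
  V = 129.2 m^3, S = 191.3 m^2, alpha = 0.59
Formula: RT60 = 0.161 * V / (-S * ln(1 - alpha))
Compute ln(1 - 0.59) = ln(0.41) = -0.891598
Denominator: -191.3 * -0.891598 = 170.5627
Numerator: 0.161 * 129.2 = 20.8012
RT60 = 20.8012 / 170.5627 = 0.122

0.122 s


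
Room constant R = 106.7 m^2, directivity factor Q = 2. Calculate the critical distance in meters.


Given values:
  R = 106.7 m^2, Q = 2
Formula: d_c = 0.141 * sqrt(Q * R)
Compute Q * R = 2 * 106.7 = 213.4
Compute sqrt(213.4) = 14.6082
d_c = 0.141 * 14.6082 = 2.06

2.06 m


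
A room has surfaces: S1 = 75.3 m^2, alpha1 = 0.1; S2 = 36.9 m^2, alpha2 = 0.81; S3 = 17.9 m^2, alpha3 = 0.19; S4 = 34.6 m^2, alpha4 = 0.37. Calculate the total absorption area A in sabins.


Given surfaces:
  Surface 1: 75.3 * 0.1 = 7.53
  Surface 2: 36.9 * 0.81 = 29.889
  Surface 3: 17.9 * 0.19 = 3.401
  Surface 4: 34.6 * 0.37 = 12.802
Formula: A = sum(Si * alpha_i)
A = 7.53 + 29.889 + 3.401 + 12.802
A = 53.62

53.62 sabins


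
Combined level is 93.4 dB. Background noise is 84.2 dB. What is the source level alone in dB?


Given values:
  L_total = 93.4 dB, L_bg = 84.2 dB
Formula: L_source = 10 * log10(10^(L_total/10) - 10^(L_bg/10))
Convert to linear:
  10^(93.4/10) = 2187761623.9496
  10^(84.2/10) = 263026799.1895
Difference: 2187761623.9496 - 263026799.1895 = 1924734824.7601
L_source = 10 * log10(1924734824.7601) = 92.84

92.84 dB


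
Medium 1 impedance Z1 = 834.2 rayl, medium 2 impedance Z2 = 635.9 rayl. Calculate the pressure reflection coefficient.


Given values:
  Z1 = 834.2 rayl, Z2 = 635.9 rayl
Formula: R = (Z2 - Z1) / (Z2 + Z1)
Numerator: Z2 - Z1 = 635.9 - 834.2 = -198.3
Denominator: Z2 + Z1 = 635.9 + 834.2 = 1470.1
R = -198.3 / 1470.1 = -0.1349

-0.1349


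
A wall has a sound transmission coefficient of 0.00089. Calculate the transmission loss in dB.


Given values:
  tau = 0.00089
Formula: TL = 10 * log10(1 / tau)
Compute 1 / tau = 1 / 0.00089 = 1123.5955
Compute log10(1123.5955) = 3.05061
TL = 10 * 3.05061 = 30.51

30.51 dB


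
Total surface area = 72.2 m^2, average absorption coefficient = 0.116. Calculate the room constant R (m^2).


Given values:
  S = 72.2 m^2, alpha = 0.116
Formula: R = S * alpha / (1 - alpha)
Numerator: 72.2 * 0.116 = 8.3752
Denominator: 1 - 0.116 = 0.884
R = 8.3752 / 0.884 = 9.47

9.47 m^2


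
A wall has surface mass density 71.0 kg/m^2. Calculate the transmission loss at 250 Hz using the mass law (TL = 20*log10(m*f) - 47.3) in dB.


Given values:
  m = 71.0 kg/m^2, f = 250 Hz
Formula: TL = 20 * log10(m * f) - 47.3
Compute m * f = 71.0 * 250 = 17750.0
Compute log10(17750.0) = 4.249198
Compute 20 * 4.249198 = 84.984
TL = 84.984 - 47.3 = 37.68

37.68 dB


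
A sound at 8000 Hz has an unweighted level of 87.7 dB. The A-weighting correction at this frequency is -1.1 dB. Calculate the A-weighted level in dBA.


Given values:
  SPL = 87.7 dB
  A-weighting at 8000 Hz = -1.1 dB
Formula: L_A = SPL + A_weight
L_A = 87.7 + (-1.1)
L_A = 86.6

86.6 dBA


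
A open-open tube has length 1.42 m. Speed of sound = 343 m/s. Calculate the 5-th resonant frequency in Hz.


Given values:
  Tube type: open-open, L = 1.42 m, c = 343 m/s, n = 5
Formula: f_n = n * c / (2 * L)
Compute 2 * L = 2 * 1.42 = 2.84
f = 5 * 343 / 2.84
f = 603.87

603.87 Hz


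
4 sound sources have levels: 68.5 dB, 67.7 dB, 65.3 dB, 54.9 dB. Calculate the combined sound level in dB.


Formula: L_total = 10 * log10( sum(10^(Li/10)) )
  Source 1: 10^(68.5/10) = 7079457.8438
  Source 2: 10^(67.7/10) = 5888436.5536
  Source 3: 10^(65.3/10) = 3388441.5614
  Source 4: 10^(54.9/10) = 309029.5433
Sum of linear values = 16665365.5021
L_total = 10 * log10(16665365.5021) = 72.22

72.22 dB


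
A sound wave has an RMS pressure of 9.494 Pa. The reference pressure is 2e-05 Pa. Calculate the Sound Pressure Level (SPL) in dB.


Given values:
  p = 9.494 Pa
  p_ref = 2e-05 Pa
Formula: SPL = 20 * log10(p / p_ref)
Compute ratio: p / p_ref = 9.494 / 2e-05 = 474700
Compute log10: log10(474700) = 5.676419
Multiply: SPL = 20 * 5.676419 = 113.53

113.53 dB


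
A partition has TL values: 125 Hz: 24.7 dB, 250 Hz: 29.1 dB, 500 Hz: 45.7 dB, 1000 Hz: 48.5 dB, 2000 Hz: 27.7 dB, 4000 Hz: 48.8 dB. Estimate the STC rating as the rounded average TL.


Given TL values at each frequency:
  125 Hz: 24.7 dB
  250 Hz: 29.1 dB
  500 Hz: 45.7 dB
  1000 Hz: 48.5 dB
  2000 Hz: 27.7 dB
  4000 Hz: 48.8 dB
Formula: STC ~ round(average of TL values)
Sum = 24.7 + 29.1 + 45.7 + 48.5 + 27.7 + 48.8 = 224.5
Average = 224.5 / 6 = 37.42
Rounded: 37

37


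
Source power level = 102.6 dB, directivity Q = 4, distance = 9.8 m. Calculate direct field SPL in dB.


Given values:
  Lw = 102.6 dB, Q = 4, r = 9.8 m
Formula: SPL = Lw + 10 * log10(Q / (4 * pi * r^2))
Compute 4 * pi * r^2 = 4 * pi * 9.8^2 = 1206.8742
Compute Q / denom = 4 / 1206.8742 = 0.00331435
Compute 10 * log10(0.00331435) = -24.796
SPL = 102.6 + (-24.796) = 77.8

77.8 dB


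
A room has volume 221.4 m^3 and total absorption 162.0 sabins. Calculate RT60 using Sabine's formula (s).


Given values:
  V = 221.4 m^3
  A = 162.0 sabins
Formula: RT60 = 0.161 * V / A
Numerator: 0.161 * 221.4 = 35.6454
RT60 = 35.6454 / 162.0 = 0.22

0.22 s


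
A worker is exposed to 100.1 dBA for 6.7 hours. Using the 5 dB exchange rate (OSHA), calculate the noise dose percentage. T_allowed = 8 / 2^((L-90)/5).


Given values:
  L = 100.1 dBA, T = 6.7 hours
Formula: T_allowed = 8 / 2^((L - 90) / 5)
Compute exponent: (100.1 - 90) / 5 = 2.02
Compute 2^(2.02) = 4.055838
T_allowed = 8 / 4.055838 = 1.972465 hours
Dose = (T / T_allowed) * 100
Dose = (6.7 / 1.972465) * 100 = 339.68

339.68 %


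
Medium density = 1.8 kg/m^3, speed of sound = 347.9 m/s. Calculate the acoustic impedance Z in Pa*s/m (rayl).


Given values:
  rho = 1.8 kg/m^3
  c = 347.9 m/s
Formula: Z = rho * c
Z = 1.8 * 347.9
Z = 626.22

626.22 rayl


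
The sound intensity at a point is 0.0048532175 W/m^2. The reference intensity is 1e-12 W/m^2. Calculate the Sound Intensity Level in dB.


Given values:
  I = 0.0048532175 W/m^2
  I_ref = 1e-12 W/m^2
Formula: SIL = 10 * log10(I / I_ref)
Compute ratio: I / I_ref = 4853217500
Compute log10: log10(4853217500) = 9.68603
Multiply: SIL = 10 * 9.68603 = 96.86

96.86 dB


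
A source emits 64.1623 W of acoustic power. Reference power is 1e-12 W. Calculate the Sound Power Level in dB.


Given values:
  W = 64.1623 W
  W_ref = 1e-12 W
Formula: SWL = 10 * log10(W / W_ref)
Compute ratio: W / W_ref = 64162300000000
Compute log10: log10(64162300000000) = 13.80728
Multiply: SWL = 10 * 13.80728 = 138.07

138.07 dB


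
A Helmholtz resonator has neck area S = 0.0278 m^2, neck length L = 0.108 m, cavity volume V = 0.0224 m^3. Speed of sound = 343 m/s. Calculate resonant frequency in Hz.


Given values:
  S = 0.0278 m^2, L = 0.108 m, V = 0.0224 m^3, c = 343 m/s
Formula: f = (c / (2*pi)) * sqrt(S / (V * L))
Compute V * L = 0.0224 * 0.108 = 0.0024192
Compute S / (V * L) = 0.0278 / 0.0024192 = 11.4914
Compute sqrt(11.4914) = 3.389897
Compute c / (2*pi) = 343 / 6.283185 = 54.590148
f = 54.590148 * 3.389897 = 185.05

185.05 Hz


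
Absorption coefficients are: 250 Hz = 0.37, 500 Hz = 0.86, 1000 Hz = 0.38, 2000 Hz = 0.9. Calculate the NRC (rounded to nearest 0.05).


Given values:
  a_250 = 0.37, a_500 = 0.86
  a_1000 = 0.38, a_2000 = 0.9
Formula: NRC = (a250 + a500 + a1000 + a2000) / 4
Sum = 0.37 + 0.86 + 0.38 + 0.9 = 2.51
NRC = 2.51 / 4 = 0.6275
Rounded to nearest 0.05: 0.65

0.65


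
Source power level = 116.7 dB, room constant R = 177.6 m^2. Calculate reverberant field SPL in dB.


Given values:
  Lw = 116.7 dB, R = 177.6 m^2
Formula: SPL = Lw + 10 * log10(4 / R)
Compute 4 / R = 4 / 177.6 = 0.022523
Compute 10 * log10(0.022523) = -16.4737
SPL = 116.7 + (-16.4737) = 100.23

100.23 dB


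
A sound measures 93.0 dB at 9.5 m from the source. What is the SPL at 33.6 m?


Given values:
  SPL1 = 93.0 dB, r1 = 9.5 m, r2 = 33.6 m
Formula: SPL2 = SPL1 - 20 * log10(r2 / r1)
Compute ratio: r2 / r1 = 33.6 / 9.5 = 3.5368
Compute log10: log10(3.5368) = 0.548611
Compute drop: 20 * 0.548611 = 10.9722
SPL2 = 93.0 - 10.9722 = 82.03

82.03 dB


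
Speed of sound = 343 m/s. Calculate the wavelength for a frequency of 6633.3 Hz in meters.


Given values:
  c = 343 m/s, f = 6633.3 Hz
Formula: lambda = c / f
lambda = 343 / 6633.3
lambda = 0.0517

0.0517 m


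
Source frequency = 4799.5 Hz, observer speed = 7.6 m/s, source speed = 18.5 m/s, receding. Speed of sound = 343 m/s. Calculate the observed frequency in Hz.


Given values:
  f_s = 4799.5 Hz, v_o = 7.6 m/s, v_s = 18.5 m/s
  Direction: receding
Formula: f_o = f_s * (c - v_o) / (c + v_s)
Numerator: c - v_o = 343 - 7.6 = 335.4
Denominator: c + v_s = 343 + 18.5 = 361.5
f_o = 4799.5 * 335.4 / 361.5 = 4452.98

4452.98 Hz


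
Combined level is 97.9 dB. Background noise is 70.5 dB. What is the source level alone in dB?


Given values:
  L_total = 97.9 dB, L_bg = 70.5 dB
Formula: L_source = 10 * log10(10^(L_total/10) - 10^(L_bg/10))
Convert to linear:
  10^(97.9/10) = 6165950018.6148
  10^(70.5/10) = 11220184.543
Difference: 6165950018.6148 - 11220184.543 = 6154729834.0718
L_source = 10 * log10(6154729834.0718) = 97.89

97.89 dB


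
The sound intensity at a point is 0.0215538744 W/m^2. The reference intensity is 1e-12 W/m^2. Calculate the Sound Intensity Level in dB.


Given values:
  I = 0.0215538744 W/m^2
  I_ref = 1e-12 W/m^2
Formula: SIL = 10 * log10(I / I_ref)
Compute ratio: I / I_ref = 21553874400
Compute log10: log10(21553874400) = 10.333525
Multiply: SIL = 10 * 10.333525 = 103.34

103.34 dB


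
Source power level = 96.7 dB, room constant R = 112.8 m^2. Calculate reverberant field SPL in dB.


Given values:
  Lw = 96.7 dB, R = 112.8 m^2
Formula: SPL = Lw + 10 * log10(4 / R)
Compute 4 / R = 4 / 112.8 = 0.035461
Compute 10 * log10(0.035461) = -14.5025
SPL = 96.7 + (-14.5025) = 82.2

82.2 dB


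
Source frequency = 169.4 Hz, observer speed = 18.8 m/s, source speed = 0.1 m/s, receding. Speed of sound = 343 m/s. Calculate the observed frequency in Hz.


Given values:
  f_s = 169.4 Hz, v_o = 18.8 m/s, v_s = 0.1 m/s
  Direction: receding
Formula: f_o = f_s * (c - v_o) / (c + v_s)
Numerator: c - v_o = 343 - 18.8 = 324.2
Denominator: c + v_s = 343 + 0.1 = 343.1
f_o = 169.4 * 324.2 / 343.1 = 160.07

160.07 Hz


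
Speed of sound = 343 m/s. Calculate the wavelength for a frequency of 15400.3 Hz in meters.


Given values:
  c = 343 m/s, f = 15400.3 Hz
Formula: lambda = c / f
lambda = 343 / 15400.3
lambda = 0.0223

0.0223 m


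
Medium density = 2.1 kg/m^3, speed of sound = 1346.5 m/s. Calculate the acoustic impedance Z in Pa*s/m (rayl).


Given values:
  rho = 2.1 kg/m^3
  c = 1346.5 m/s
Formula: Z = rho * c
Z = 2.1 * 1346.5
Z = 2827.65

2827.65 rayl


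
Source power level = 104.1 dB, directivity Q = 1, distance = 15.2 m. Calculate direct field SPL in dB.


Given values:
  Lw = 104.1 dB, Q = 1, r = 15.2 m
Formula: SPL = Lw + 10 * log10(Q / (4 * pi * r^2))
Compute 4 * pi * r^2 = 4 * pi * 15.2^2 = 2903.3343
Compute Q / denom = 1 / 2903.3343 = 0.00034443
Compute 10 * log10(0.00034443) = -34.629
SPL = 104.1 + (-34.629) = 69.47

69.47 dB


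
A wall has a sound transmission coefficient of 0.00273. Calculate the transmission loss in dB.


Given values:
  tau = 0.00273
Formula: TL = 10 * log10(1 / tau)
Compute 1 / tau = 1 / 0.00273 = 366.3004
Compute log10(366.3004) = 2.563837
TL = 10 * 2.563837 = 25.64

25.64 dB


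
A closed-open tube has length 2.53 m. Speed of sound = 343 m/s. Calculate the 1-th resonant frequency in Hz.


Given values:
  Tube type: closed-open, L = 2.53 m, c = 343 m/s, n = 1
Formula: f_n = (2n - 1) * c / (4 * L)
Compute 2n - 1 = 2*1 - 1 = 1
Compute 4 * L = 4 * 2.53 = 10.12
f = 1 * 343 / 10.12
f = 33.89

33.89 Hz


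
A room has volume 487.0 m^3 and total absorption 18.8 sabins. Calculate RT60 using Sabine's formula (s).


Given values:
  V = 487.0 m^3
  A = 18.8 sabins
Formula: RT60 = 0.161 * V / A
Numerator: 0.161 * 487.0 = 78.407
RT60 = 78.407 / 18.8 = 4.171

4.171 s


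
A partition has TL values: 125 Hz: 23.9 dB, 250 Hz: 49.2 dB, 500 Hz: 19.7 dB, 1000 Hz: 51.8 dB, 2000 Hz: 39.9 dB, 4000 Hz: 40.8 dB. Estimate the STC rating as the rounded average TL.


Given TL values at each frequency:
  125 Hz: 23.9 dB
  250 Hz: 49.2 dB
  500 Hz: 19.7 dB
  1000 Hz: 51.8 dB
  2000 Hz: 39.9 dB
  4000 Hz: 40.8 dB
Formula: STC ~ round(average of TL values)
Sum = 23.9 + 49.2 + 19.7 + 51.8 + 39.9 + 40.8 = 225.3
Average = 225.3 / 6 = 37.55
Rounded: 38

38


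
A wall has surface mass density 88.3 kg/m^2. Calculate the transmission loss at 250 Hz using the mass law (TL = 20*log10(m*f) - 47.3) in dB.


Given values:
  m = 88.3 kg/m^2, f = 250 Hz
Formula: TL = 20 * log10(m * f) - 47.3
Compute m * f = 88.3 * 250 = 22075.0
Compute log10(22075.0) = 4.343901
Compute 20 * 4.343901 = 86.878
TL = 86.878 - 47.3 = 39.58

39.58 dB


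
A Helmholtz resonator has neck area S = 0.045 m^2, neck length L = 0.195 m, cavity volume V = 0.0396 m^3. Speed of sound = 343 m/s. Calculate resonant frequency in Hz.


Given values:
  S = 0.045 m^2, L = 0.195 m, V = 0.0396 m^3, c = 343 m/s
Formula: f = (c / (2*pi)) * sqrt(S / (V * L))
Compute V * L = 0.0396 * 0.195 = 0.007722
Compute S / (V * L) = 0.045 / 0.007722 = 5.8275
Compute sqrt(5.8275) = 2.414022
Compute c / (2*pi) = 343 / 6.283185 = 54.590148
f = 54.590148 * 2.414022 = 131.78

131.78 Hz


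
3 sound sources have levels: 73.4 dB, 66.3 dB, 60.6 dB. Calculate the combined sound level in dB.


Formula: L_total = 10 * log10( sum(10^(Li/10)) )
  Source 1: 10^(73.4/10) = 21877616.2395
  Source 2: 10^(66.3/10) = 4265795.188
  Source 3: 10^(60.6/10) = 1148153.6215
Sum of linear values = 27291565.049
L_total = 10 * log10(27291565.049) = 74.36

74.36 dB


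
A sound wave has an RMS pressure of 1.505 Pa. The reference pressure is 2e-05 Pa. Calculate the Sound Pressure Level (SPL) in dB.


Given values:
  p = 1.505 Pa
  p_ref = 2e-05 Pa
Formula: SPL = 20 * log10(p / p_ref)
Compute ratio: p / p_ref = 1.505 / 2e-05 = 75250
Compute log10: log10(75250) = 4.876507
Multiply: SPL = 20 * 4.876507 = 97.53

97.53 dB


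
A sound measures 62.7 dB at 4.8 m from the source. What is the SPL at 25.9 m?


Given values:
  SPL1 = 62.7 dB, r1 = 4.8 m, r2 = 25.9 m
Formula: SPL2 = SPL1 - 20 * log10(r2 / r1)
Compute ratio: r2 / r1 = 25.9 / 4.8 = 5.3958
Compute log10: log10(5.3958) = 0.732056
Compute drop: 20 * 0.732056 = 14.6411
SPL2 = 62.7 - 14.6411 = 48.06

48.06 dB


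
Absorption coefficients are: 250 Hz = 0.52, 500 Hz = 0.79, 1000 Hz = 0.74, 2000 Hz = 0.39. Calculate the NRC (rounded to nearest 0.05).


Given values:
  a_250 = 0.52, a_500 = 0.79
  a_1000 = 0.74, a_2000 = 0.39
Formula: NRC = (a250 + a500 + a1000 + a2000) / 4
Sum = 0.52 + 0.79 + 0.74 + 0.39 = 2.44
NRC = 2.44 / 4 = 0.61
Rounded to nearest 0.05: 0.6

0.6


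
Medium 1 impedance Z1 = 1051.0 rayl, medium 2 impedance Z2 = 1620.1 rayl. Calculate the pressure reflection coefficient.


Given values:
  Z1 = 1051.0 rayl, Z2 = 1620.1 rayl
Formula: R = (Z2 - Z1) / (Z2 + Z1)
Numerator: Z2 - Z1 = 1620.1 - 1051.0 = 569.1
Denominator: Z2 + Z1 = 1620.1 + 1051.0 = 2671.1
R = 569.1 / 2671.1 = 0.2131

0.2131


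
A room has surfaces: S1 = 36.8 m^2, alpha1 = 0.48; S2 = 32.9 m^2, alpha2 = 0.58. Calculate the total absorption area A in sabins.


Given surfaces:
  Surface 1: 36.8 * 0.48 = 17.664
  Surface 2: 32.9 * 0.58 = 19.082
Formula: A = sum(Si * alpha_i)
A = 17.664 + 19.082
A = 36.75

36.75 sabins


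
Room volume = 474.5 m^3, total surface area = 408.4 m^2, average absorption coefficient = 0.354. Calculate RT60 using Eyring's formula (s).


Given values:
  V = 474.5 m^3, S = 408.4 m^2, alpha = 0.354
Formula: RT60 = 0.161 * V / (-S * ln(1 - alpha))
Compute ln(1 - 0.354) = ln(0.646) = -0.436956
Denominator: -408.4 * -0.436956 = 178.4528
Numerator: 0.161 * 474.5 = 76.3945
RT60 = 76.3945 / 178.4528 = 0.428

0.428 s


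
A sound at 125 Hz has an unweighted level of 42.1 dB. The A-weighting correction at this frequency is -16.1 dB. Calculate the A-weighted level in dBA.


Given values:
  SPL = 42.1 dB
  A-weighting at 125 Hz = -16.1 dB
Formula: L_A = SPL + A_weight
L_A = 42.1 + (-16.1)
L_A = 26.0

26.0 dBA


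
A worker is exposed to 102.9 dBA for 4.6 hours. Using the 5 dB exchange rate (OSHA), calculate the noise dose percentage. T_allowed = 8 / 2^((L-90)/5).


Given values:
  L = 102.9 dBA, T = 4.6 hours
Formula: T_allowed = 8 / 2^((L - 90) / 5)
Compute exponent: (102.9 - 90) / 5 = 2.58
Compute 2^(2.58) = 5.979397
T_allowed = 8 / 5.979397 = 1.337928 hours
Dose = (T / T_allowed) * 100
Dose = (4.6 / 1.337928) * 100 = 343.82

343.82 %


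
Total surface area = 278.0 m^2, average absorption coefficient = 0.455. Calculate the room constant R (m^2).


Given values:
  S = 278.0 m^2, alpha = 0.455
Formula: R = S * alpha / (1 - alpha)
Numerator: 278.0 * 0.455 = 126.49
Denominator: 1 - 0.455 = 0.545
R = 126.49 / 0.545 = 232.09

232.09 m^2


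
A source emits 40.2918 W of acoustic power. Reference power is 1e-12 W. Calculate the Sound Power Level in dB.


Given values:
  W = 40.2918 W
  W_ref = 1e-12 W
Formula: SWL = 10 * log10(W / W_ref)
Compute ratio: W / W_ref = 40291800000000
Compute log10: log10(40291800000000) = 13.605217
Multiply: SWL = 10 * 13.605217 = 136.05

136.05 dB


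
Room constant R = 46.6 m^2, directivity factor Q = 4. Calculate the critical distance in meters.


Given values:
  R = 46.6 m^2, Q = 4
Formula: d_c = 0.141 * sqrt(Q * R)
Compute Q * R = 4 * 46.6 = 186.4
Compute sqrt(186.4) = 13.6528
d_c = 0.141 * 13.6528 = 1.925

1.925 m


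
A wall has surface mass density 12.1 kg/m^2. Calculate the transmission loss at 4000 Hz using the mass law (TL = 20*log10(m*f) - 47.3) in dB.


Given values:
  m = 12.1 kg/m^2, f = 4000 Hz
Formula: TL = 20 * log10(m * f) - 47.3
Compute m * f = 12.1 * 4000 = 48400.0
Compute log10(48400.0) = 4.684845
Compute 20 * 4.684845 = 93.6969
TL = 93.6969 - 47.3 = 46.4

46.4 dB
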